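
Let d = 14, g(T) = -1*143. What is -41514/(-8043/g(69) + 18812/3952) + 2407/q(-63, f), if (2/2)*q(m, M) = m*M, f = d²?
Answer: -5572694272303/8186736348 ≈ -680.70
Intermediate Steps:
g(T) = -143
f = 196 (f = 14² = 196)
q(m, M) = M*m (q(m, M) = m*M = M*m)
-41514/(-8043/g(69) + 18812/3952) + 2407/q(-63, f) = -41514/(-8043/(-143) + 18812/3952) + 2407/((196*(-63))) = -41514/(-8043*(-1/143) + 18812*(1/3952)) + 2407/(-12348) = -41514/(8043/143 + 4703/988) + 2407*(-1/12348) = -41514/663001/10868 - 2407/12348 = -41514*10868/663001 - 2407/12348 = -451174152/663001 - 2407/12348 = -5572694272303/8186736348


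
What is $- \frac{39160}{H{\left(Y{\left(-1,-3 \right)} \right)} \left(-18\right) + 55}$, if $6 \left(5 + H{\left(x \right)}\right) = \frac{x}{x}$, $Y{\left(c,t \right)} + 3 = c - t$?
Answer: $- \frac{19580}{71} \approx -275.77$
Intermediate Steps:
$Y{\left(c,t \right)} = -3 + c - t$ ($Y{\left(c,t \right)} = -3 + \left(c - t\right) = -3 + c - t$)
$H{\left(x \right)} = - \frac{29}{6}$ ($H{\left(x \right)} = -5 + \frac{x \frac{1}{x}}{6} = -5 + \frac{1}{6} \cdot 1 = -5 + \frac{1}{6} = - \frac{29}{6}$)
$- \frac{39160}{H{\left(Y{\left(-1,-3 \right)} \right)} \left(-18\right) + 55} = - \frac{39160}{\left(- \frac{29}{6}\right) \left(-18\right) + 55} = - \frac{39160}{87 + 55} = - \frac{39160}{142} = \left(-39160\right) \frac{1}{142} = - \frac{19580}{71}$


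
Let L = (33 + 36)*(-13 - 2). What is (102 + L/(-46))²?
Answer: 62001/4 ≈ 15500.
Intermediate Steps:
L = -1035 (L = 69*(-15) = -1035)
(102 + L/(-46))² = (102 - 1035/(-46))² = (102 - 1035*(-1/46))² = (102 + 45/2)² = (249/2)² = 62001/4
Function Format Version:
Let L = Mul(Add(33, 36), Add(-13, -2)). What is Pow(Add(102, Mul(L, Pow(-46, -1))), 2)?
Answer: Rational(62001, 4) ≈ 15500.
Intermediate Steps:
L = -1035 (L = Mul(69, -15) = -1035)
Pow(Add(102, Mul(L, Pow(-46, -1))), 2) = Pow(Add(102, Mul(-1035, Pow(-46, -1))), 2) = Pow(Add(102, Mul(-1035, Rational(-1, 46))), 2) = Pow(Add(102, Rational(45, 2)), 2) = Pow(Rational(249, 2), 2) = Rational(62001, 4)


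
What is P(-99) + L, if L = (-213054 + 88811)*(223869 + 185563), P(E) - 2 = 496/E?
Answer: -5036036937922/99 ≈ -5.0869e+10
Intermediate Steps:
P(E) = 2 + 496/E
L = -50869059976 (L = -124243*409432 = -50869059976)
P(-99) + L = (2 + 496/(-99)) - 50869059976 = (2 + 496*(-1/99)) - 50869059976 = (2 - 496/99) - 50869059976 = -298/99 - 50869059976 = -5036036937922/99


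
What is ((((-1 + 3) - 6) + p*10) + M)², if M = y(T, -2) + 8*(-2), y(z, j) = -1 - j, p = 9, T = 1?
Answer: 5041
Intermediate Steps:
M = -15 (M = (-1 - 1*(-2)) + 8*(-2) = (-1 + 2) - 16 = 1 - 16 = -15)
((((-1 + 3) - 6) + p*10) + M)² = ((((-1 + 3) - 6) + 9*10) - 15)² = (((2 - 6) + 90) - 15)² = ((-4 + 90) - 15)² = (86 - 15)² = 71² = 5041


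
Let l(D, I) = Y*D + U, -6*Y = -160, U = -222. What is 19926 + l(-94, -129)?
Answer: 51592/3 ≈ 17197.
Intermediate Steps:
Y = 80/3 (Y = -1/6*(-160) = 80/3 ≈ 26.667)
l(D, I) = -222 + 80*D/3 (l(D, I) = 80*D/3 - 222 = -222 + 80*D/3)
19926 + l(-94, -129) = 19926 + (-222 + (80/3)*(-94)) = 19926 + (-222 - 7520/3) = 19926 - 8186/3 = 51592/3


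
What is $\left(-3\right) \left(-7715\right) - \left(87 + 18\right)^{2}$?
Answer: $12120$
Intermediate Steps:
$\left(-3\right) \left(-7715\right) - \left(87 + 18\right)^{2} = 23145 - 105^{2} = 23145 - 11025 = 12120$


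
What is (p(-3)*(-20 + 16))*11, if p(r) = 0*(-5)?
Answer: 0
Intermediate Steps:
p(r) = 0
(p(-3)*(-20 + 16))*11 = (0*(-20 + 16))*11 = (0*(-4))*11 = 0*11 = 0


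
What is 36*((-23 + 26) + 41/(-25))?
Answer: 1224/25 ≈ 48.960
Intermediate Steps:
36*((-23 + 26) + 41/(-25)) = 36*(3 + 41*(-1/25)) = 36*(3 - 41/25) = 36*(34/25) = 1224/25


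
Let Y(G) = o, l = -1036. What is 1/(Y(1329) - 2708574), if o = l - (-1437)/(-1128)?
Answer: -376/1018813839 ≈ -3.6906e-7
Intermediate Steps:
o = -390015/376 (o = -1036 - (-1437)/(-1128) = -1036 - (-1437)*(-1)/1128 = -1036 - 1*479/376 = -1036 - 479/376 = -390015/376 ≈ -1037.3)
Y(G) = -390015/376
1/(Y(1329) - 2708574) = 1/(-390015/376 - 2708574) = 1/(-1018813839/376) = -376/1018813839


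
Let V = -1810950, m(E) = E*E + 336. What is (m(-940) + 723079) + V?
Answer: -203935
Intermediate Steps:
m(E) = 336 + E**2 (m(E) = E**2 + 336 = 336 + E**2)
(m(-940) + 723079) + V = ((336 + (-940)**2) + 723079) - 1810950 = ((336 + 883600) + 723079) - 1810950 = (883936 + 723079) - 1810950 = 1607015 - 1810950 = -203935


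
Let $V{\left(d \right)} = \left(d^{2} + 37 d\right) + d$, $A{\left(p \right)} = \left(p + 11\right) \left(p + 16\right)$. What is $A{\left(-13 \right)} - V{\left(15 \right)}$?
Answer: $-801$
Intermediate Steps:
$A{\left(p \right)} = \left(11 + p\right) \left(16 + p\right)$
$V{\left(d \right)} = d^{2} + 38 d$
$A{\left(-13 \right)} - V{\left(15 \right)} = \left(176 + \left(-13\right)^{2} + 27 \left(-13\right)\right) - 15 \left(38 + 15\right) = \left(176 + 169 - 351\right) - 15 \cdot 53 = -6 - 795 = -801$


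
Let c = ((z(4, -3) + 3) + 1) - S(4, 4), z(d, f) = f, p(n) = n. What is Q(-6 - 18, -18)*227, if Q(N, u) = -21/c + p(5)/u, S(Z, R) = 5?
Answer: 40633/36 ≈ 1128.7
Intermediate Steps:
c = -4 (c = ((-3 + 3) + 1) - 1*5 = (0 + 1) - 5 = 1 - 5 = -4)
Q(N, u) = 21/4 + 5/u (Q(N, u) = -21/(-4) + 5/u = -21*(-1/4) + 5/u = 21/4 + 5/u)
Q(-6 - 18, -18)*227 = (21/4 + 5/(-18))*227 = (21/4 + 5*(-1/18))*227 = (21/4 - 5/18)*227 = (179/36)*227 = 40633/36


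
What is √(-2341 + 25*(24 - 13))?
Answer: I*√2066 ≈ 45.453*I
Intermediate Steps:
√(-2341 + 25*(24 - 13)) = √(-2341 + 25*11) = √(-2341 + 275) = √(-2066) = I*√2066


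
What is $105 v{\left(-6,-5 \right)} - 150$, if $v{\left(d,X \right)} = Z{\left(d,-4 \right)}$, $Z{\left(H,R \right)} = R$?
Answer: $-570$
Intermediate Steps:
$v{\left(d,X \right)} = -4$
$105 v{\left(-6,-5 \right)} - 150 = 105 \left(-4\right) - 150 = -420 - 150 = -570$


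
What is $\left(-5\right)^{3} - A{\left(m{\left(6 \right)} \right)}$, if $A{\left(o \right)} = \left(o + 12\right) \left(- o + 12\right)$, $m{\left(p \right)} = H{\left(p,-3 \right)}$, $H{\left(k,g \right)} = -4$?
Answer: $-253$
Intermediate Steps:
$m{\left(p \right)} = -4$
$A{\left(o \right)} = \left(12 + o\right) \left(12 - o\right)$
$\left(-5\right)^{3} - A{\left(m{\left(6 \right)} \right)} = \left(-5\right)^{3} - \left(144 - \left(-4\right)^{2}\right) = -125 - \left(144 - 16\right) = -125 - 128 = -253$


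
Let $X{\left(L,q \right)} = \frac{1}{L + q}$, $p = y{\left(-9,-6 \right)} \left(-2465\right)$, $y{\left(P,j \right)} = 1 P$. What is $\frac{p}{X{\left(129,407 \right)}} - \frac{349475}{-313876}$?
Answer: $\frac{3732350085635}{313876} \approx 1.1891 \cdot 10^{7}$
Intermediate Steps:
$y{\left(P,j \right)} = P$
$p = 22185$ ($p = \left(-9\right) \left(-2465\right) = 22185$)
$\frac{p}{X{\left(129,407 \right)}} - \frac{349475}{-313876} = \frac{22185}{\frac{1}{129 + 407}} - \frac{349475}{-313876} = \frac{22185}{\frac{1}{536}} - - \frac{349475}{313876} = 22185 \frac{1}{\frac{1}{536}} + \frac{349475}{313876} = 22185 \cdot 536 + \frac{349475}{313876} = 11891160 + \frac{349475}{313876} = \frac{3732350085635}{313876}$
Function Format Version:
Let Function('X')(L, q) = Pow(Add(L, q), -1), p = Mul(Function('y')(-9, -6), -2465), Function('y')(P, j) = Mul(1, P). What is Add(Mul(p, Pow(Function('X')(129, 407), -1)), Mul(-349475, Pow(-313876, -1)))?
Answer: Rational(3732350085635, 313876) ≈ 1.1891e+7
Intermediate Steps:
Function('y')(P, j) = P
p = 22185 (p = Mul(-9, -2465) = 22185)
Add(Mul(p, Pow(Function('X')(129, 407), -1)), Mul(-349475, Pow(-313876, -1))) = Add(Mul(22185, Pow(Pow(Add(129, 407), -1), -1)), Mul(-349475, Pow(-313876, -1))) = Add(Mul(22185, Pow(Pow(536, -1), -1)), Mul(-349475, Rational(-1, 313876))) = Add(Mul(22185, Pow(Rational(1, 536), -1)), Rational(349475, 313876)) = Add(Mul(22185, 536), Rational(349475, 313876)) = Add(11891160, Rational(349475, 313876)) = Rational(3732350085635, 313876)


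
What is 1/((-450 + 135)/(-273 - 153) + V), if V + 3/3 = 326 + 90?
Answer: 142/59035 ≈ 0.0024054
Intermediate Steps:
V = 415 (V = -1 + (326 + 90) = -1 + 416 = 415)
1/((-450 + 135)/(-273 - 153) + V) = 1/((-450 + 135)/(-273 - 153) + 415) = 1/(-315/(-426) + 415) = 1/(-315*(-1/426) + 415) = 1/(105/142 + 415) = 1/(59035/142) = 142/59035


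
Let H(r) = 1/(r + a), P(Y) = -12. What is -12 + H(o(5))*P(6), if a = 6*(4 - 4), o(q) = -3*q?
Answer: -56/5 ≈ -11.200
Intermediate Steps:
a = 0 (a = 6*0 = 0)
H(r) = 1/r (H(r) = 1/(r + 0) = 1/r)
-12 + H(o(5))*P(6) = -12 - 12/(-3*5) = -12 - 12/(-15) = -12 - 1/15*(-12) = -12 + ⅘ = -56/5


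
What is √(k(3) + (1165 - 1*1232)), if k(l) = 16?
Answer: I*√51 ≈ 7.1414*I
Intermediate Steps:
√(k(3) + (1165 - 1*1232)) = √(16 + (1165 - 1*1232)) = √(16 + (1165 - 1232)) = √(16 - 67) = √(-51) = I*√51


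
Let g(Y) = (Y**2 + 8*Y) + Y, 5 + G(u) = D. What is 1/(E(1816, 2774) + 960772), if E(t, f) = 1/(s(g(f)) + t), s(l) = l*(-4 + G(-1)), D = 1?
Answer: 61758520/59335856777439 ≈ 1.0408e-6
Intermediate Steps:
G(u) = -4 (G(u) = -5 + 1 = -4)
g(Y) = Y**2 + 9*Y
s(l) = -8*l (s(l) = l*(-4 - 4) = l*(-8) = -8*l)
E(t, f) = 1/(t - 8*f*(9 + f)) (E(t, f) = 1/(-8*f*(9 + f) + t) = 1/(t - 8*f*(9 + f)))
1/(E(1816, 2774) + 960772) = 1/(1/(1816 - 8*2774*(9 + 2774)) + 960772) = 1/(1/(1816 - 8*2774*2783) + 960772) = 1/(1/(1816 - 61760336) + 960772) = 1/(1/(-61758520) + 960772) = 1/(-1/61758520 + 960772) = 1/(59335856777439/61758520) = 61758520/59335856777439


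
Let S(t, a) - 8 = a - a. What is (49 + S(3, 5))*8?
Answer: 456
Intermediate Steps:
S(t, a) = 8 (S(t, a) = 8 + (a - a) = 8 + 0 = 8)
(49 + S(3, 5))*8 = (49 + 8)*8 = 57*8 = 456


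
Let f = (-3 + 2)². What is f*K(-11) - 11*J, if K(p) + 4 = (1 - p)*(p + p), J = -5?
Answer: -213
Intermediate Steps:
K(p) = -4 + 2*p*(1 - p) (K(p) = -4 + (1 - p)*(p + p) = -4 + (1 - p)*(2*p) = -4 + 2*p*(1 - p))
f = 1 (f = (-1)² = 1)
f*K(-11) - 11*J = 1*(-4 - 2*(-11)² + 2*(-11)) - 11*(-5) = 1*(-4 - 2*121 - 22) + 55 = 1*(-4 - 242 - 22) + 55 = 1*(-268) + 55 = -268 + 55 = -213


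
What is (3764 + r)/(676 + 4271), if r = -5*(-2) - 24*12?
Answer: 1162/1649 ≈ 0.70467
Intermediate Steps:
r = -278 (r = 10 - 288 = -278)
(3764 + r)/(676 + 4271) = (3764 - 278)/(676 + 4271) = 3486/4947 = 3486*(1/4947) = 1162/1649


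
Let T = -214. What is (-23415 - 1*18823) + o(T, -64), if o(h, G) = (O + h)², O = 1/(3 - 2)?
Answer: 3131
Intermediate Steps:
O = 1 (O = 1/1 = 1)
o(h, G) = (1 + h)²
(-23415 - 1*18823) + o(T, -64) = (-23415 - 1*18823) + (1 - 214)² = (-23415 - 18823) + (-213)² = -42238 + 45369 = 3131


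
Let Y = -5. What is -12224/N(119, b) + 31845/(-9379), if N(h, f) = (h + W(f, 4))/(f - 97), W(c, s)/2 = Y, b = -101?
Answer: 22697010303/1022311 ≈ 22202.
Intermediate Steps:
W(c, s) = -10 (W(c, s) = 2*(-5) = -10)
N(h, f) = (-10 + h)/(-97 + f) (N(h, f) = (h - 10)/(f - 97) = (-10 + h)/(-97 + f))
-12224/N(119, b) + 31845/(-9379) = -12224*(-97 - 101)/(-10 + 119) + 31845/(-9379) = -12224/(109/(-198)) + 31845*(-1/9379) = -12224/((-1/198*109)) - 31845/9379 = -12224/(-109/198) - 31845/9379 = -12224*(-198/109) - 31845/9379 = 2420352/109 - 31845/9379 = 22697010303/1022311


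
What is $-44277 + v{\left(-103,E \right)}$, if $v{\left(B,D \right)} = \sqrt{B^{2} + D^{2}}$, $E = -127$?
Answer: $-44277 + \sqrt{26738} \approx -44114.0$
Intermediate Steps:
$-44277 + v{\left(-103,E \right)} = -44277 + \sqrt{\left(-103\right)^{2} + \left(-127\right)^{2}} = -44277 + \sqrt{10609 + 16129} = -44277 + \sqrt{26738}$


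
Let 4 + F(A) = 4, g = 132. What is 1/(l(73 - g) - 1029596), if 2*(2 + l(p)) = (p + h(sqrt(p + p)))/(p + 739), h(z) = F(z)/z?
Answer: -1360/1400253339 ≈ -9.7125e-7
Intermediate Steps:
F(A) = 0 (F(A) = -4 + 4 = 0)
h(z) = 0 (h(z) = 0/z = 0)
l(p) = -2 + p/(2*(739 + p)) (l(p) = -2 + ((p + 0)/(p + 739))/2 = -2 + (p/(739 + p))/2 = -2 + p/(2*(739 + p)))
1/(l(73 - g) - 1029596) = 1/((-2956 - 3*(73 - 1*132))/(2*(739 + (73 - 1*132))) - 1029596) = 1/((-2956 - 3*(73 - 132))/(2*(739 + (73 - 132))) - 1029596) = 1/((-2956 - 3*(-59))/(2*(739 - 59)) - 1029596) = 1/((1/2)*(-2956 + 177)/680 - 1029596) = 1/((1/2)*(1/680)*(-2779) - 1029596) = 1/(-2779/1360 - 1029596) = 1/(-1400253339/1360) = -1360/1400253339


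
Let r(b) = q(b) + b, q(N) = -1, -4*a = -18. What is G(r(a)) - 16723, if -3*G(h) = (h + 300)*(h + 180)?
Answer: -423445/12 ≈ -35287.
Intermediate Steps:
a = 9/2 (a = -¼*(-18) = 9/2 ≈ 4.5000)
r(b) = -1 + b
G(h) = -(180 + h)*(300 + h)/3 (G(h) = -(h + 300)*(h + 180)/3 = -(300 + h)*(180 + h)/3 = -(180 + h)*(300 + h)/3)
G(r(a)) - 16723 = (-18000 - 160*(-1 + 9/2) - (-1 + 9/2)²/3) - 16723 = (-18000 - 160*7/2 - (7/2)²/3) - 16723 = (-18000 - 560 - ⅓*49/4) - 16723 = (-18000 - 560 - 49/12) - 16723 = -222769/12 - 16723 = -423445/12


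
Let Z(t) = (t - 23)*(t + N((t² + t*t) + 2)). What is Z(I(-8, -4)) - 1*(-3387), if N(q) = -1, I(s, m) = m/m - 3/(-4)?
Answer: 53937/16 ≈ 3371.1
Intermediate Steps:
I(s, m) = 7/4 (I(s, m) = 1 - 3*(-¼) = 1 + ¾ = 7/4)
Z(t) = (-1 + t)*(-23 + t) (Z(t) = (t - 23)*(t - 1) = (-23 + t)*(-1 + t) = (-1 + t)*(-23 + t))
Z(I(-8, -4)) - 1*(-3387) = (23 + (7/4)² - 24*7/4) - 1*(-3387) = (23 + 49/16 - 42) + 3387 = -255/16 + 3387 = 53937/16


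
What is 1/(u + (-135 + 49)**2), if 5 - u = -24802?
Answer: 1/32203 ≈ 3.1053e-5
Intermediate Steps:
u = 24807 (u = 5 - 1*(-24802) = 5 + 24802 = 24807)
1/(u + (-135 + 49)**2) = 1/(24807 + (-135 + 49)**2) = 1/(24807 + (-86)**2) = 1/(24807 + 7396) = 1/32203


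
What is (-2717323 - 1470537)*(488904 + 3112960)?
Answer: -15084102171040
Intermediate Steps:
(-2717323 - 1470537)*(488904 + 3112960) = -4187860*3601864 = -15084102171040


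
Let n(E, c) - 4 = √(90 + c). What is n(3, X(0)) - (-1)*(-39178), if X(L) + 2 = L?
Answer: -39174 + 2*√22 ≈ -39165.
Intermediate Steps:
X(L) = -2 + L
n(E, c) = 4 + √(90 + c)
n(3, X(0)) - (-1)*(-39178) = (4 + √(90 + (-2 + 0))) - (-1)*(-39178) = (4 + √(90 - 2)) - 1*39178 = (4 + √88) - 39178 = (4 + 2*√22) - 39178 = -39174 + 2*√22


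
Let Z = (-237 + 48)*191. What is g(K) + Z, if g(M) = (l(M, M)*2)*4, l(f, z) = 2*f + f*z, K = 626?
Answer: 3108925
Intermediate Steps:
g(M) = 8*M*(2 + M) (g(M) = ((M*(2 + M))*2)*4 = (2*M*(2 + M))*4 = 8*M*(2 + M))
Z = -36099 (Z = -189*191 = -36099)
g(K) + Z = 8*626*(2 + 626) - 36099 = 8*626*628 - 36099 = 3145024 - 36099 = 3108925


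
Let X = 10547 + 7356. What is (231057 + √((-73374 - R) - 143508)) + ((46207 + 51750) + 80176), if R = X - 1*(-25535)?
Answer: 409190 + 4*I*√16270 ≈ 4.0919e+5 + 510.22*I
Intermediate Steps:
X = 17903
R = 43438 (R = 17903 - 1*(-25535) = 17903 + 25535 = 43438)
(231057 + √((-73374 - R) - 143508)) + ((46207 + 51750) + 80176) = (231057 + √((-73374 - 1*43438) - 143508)) + ((46207 + 51750) + 80176) = (231057 + √((-73374 - 43438) - 143508)) + (97957 + 80176) = (231057 + √(-116812 - 143508)) + 178133 = (231057 + √(-260320)) + 178133 = (231057 + 4*I*√16270) + 178133 = 409190 + 4*I*√16270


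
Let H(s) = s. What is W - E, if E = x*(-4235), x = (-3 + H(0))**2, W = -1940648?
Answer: -1902533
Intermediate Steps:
x = 9 (x = (-3 + 0)**2 = (-3)**2 = 9)
E = -38115 (E = 9*(-4235) = -38115)
W - E = -1940648 - 1*(-38115) = -1940648 + 38115 = -1902533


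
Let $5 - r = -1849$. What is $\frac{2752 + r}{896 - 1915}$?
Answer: $- \frac{4606}{1019} \approx -4.5201$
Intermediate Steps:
$r = 1854$ ($r = 5 - -1849 = 5 + 1849 = 1854$)
$\frac{2752 + r}{896 - 1915} = \frac{2752 + 1854}{896 - 1915} = \frac{4606}{-1019} = 4606 \left(- \frac{1}{1019}\right) = - \frac{4606}{1019}$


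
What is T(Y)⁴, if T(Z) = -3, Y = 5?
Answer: 81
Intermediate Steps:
T(Y)⁴ = (-3)⁴ = 81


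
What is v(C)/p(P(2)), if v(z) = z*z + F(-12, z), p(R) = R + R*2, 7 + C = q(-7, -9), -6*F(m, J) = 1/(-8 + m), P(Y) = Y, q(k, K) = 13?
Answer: 4321/720 ≈ 6.0014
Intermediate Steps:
F(m, J) = -1/(6*(-8 + m))
C = 6 (C = -7 + 13 = 6)
p(R) = 3*R (p(R) = R + 2*R = 3*R)
v(z) = 1/120 + z² (v(z) = z*z - 1/(-48 + 6*(-12)) = z² - 1/(-48 - 72) = z² - 1/(-120) = z² - 1*(-1/120) = z² + 1/120 = 1/120 + z²)
v(C)/p(P(2)) = (1/120 + 6²)/((3*2)) = (1/120 + 36)/6 = (4321/120)*(⅙) = 4321/720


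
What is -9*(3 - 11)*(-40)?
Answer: -2880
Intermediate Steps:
-9*(3 - 11)*(-40) = -9*(-8)*(-40) = 72*(-40) = -2880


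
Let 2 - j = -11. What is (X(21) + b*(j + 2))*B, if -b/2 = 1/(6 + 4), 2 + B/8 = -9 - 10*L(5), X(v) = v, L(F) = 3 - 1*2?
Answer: -3024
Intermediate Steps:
L(F) = 1 (L(F) = 3 - 2 = 1)
B = -168 (B = -16 + 8*(-9 - 10*1) = -16 + 8*(-9 - 10) = -16 + 8*(-19) = -16 - 152 = -168)
b = -⅕ (b = -2/(6 + 4) = -2/10 = -2*⅒ = -⅕ ≈ -0.20000)
j = 13 (j = 2 - 1*(-11) = 2 + 11 = 13)
(X(21) + b*(j + 2))*B = (21 - (13 + 2)/5)*(-168) = (21 - ⅕*15)*(-168) = (21 - 3)*(-168) = 18*(-168) = -3024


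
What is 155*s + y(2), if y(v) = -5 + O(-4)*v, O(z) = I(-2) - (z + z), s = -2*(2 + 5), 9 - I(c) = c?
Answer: -2137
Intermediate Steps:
I(c) = 9 - c
s = -14 (s = -2*7 = -14)
O(z) = 11 - 2*z (O(z) = (9 - 1*(-2)) - (z + z) = (9 + 2) - 2*z = 11 - 2*z)
y(v) = -5 + 19*v (y(v) = -5 + (11 - 2*(-4))*v = -5 + (11 + 8)*v = -5 + 19*v)
155*s + y(2) = 155*(-14) + (-5 + 19*2) = -2170 + (-5 + 38) = -2170 + 33 = -2137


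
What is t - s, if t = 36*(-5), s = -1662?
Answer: 1482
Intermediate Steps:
t = -180
t - s = -180 - 1*(-1662) = -180 + 1662 = 1482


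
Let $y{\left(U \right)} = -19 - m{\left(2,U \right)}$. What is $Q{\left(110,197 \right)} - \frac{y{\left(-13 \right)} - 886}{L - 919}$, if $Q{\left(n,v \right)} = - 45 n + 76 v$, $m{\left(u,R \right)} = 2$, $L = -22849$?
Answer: $\frac{238201989}{23768} \approx 10022.0$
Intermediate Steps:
$y{\left(U \right)} = -21$ ($y{\left(U \right)} = -19 - 2 = -21$)
$Q{\left(110,197 \right)} - \frac{y{\left(-13 \right)} - 886}{L - 919} = \left(\left(-45\right) 110 + 76 \cdot 197\right) - \frac{-21 - 886}{-22849 - 919} = \left(-4950 + 14972\right) - - \frac{907}{-23768} = 10022 - \left(-907\right) \left(- \frac{1}{23768}\right) = 10022 - \frac{907}{23768} = \frac{238201989}{23768}$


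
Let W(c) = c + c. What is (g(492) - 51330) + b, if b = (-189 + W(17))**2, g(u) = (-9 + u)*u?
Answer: 210331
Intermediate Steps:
W(c) = 2*c
g(u) = u*(-9 + u)
b = 24025 (b = (-189 + 2*17)**2 = (-189 + 34)**2 = (-155)**2 = 24025)
(g(492) - 51330) + b = (492*(-9 + 492) - 51330) + 24025 = (492*483 - 51330) + 24025 = (237636 - 51330) + 24025 = 186306 + 24025 = 210331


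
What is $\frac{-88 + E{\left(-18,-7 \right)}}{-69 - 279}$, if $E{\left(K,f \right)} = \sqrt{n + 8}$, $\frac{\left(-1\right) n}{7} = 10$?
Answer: $\frac{22}{87} - \frac{i \sqrt{62}}{348} \approx 0.25287 - 0.022626 i$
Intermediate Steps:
$n = -70$ ($n = \left(-7\right) 10 = -70$)
$E{\left(K,f \right)} = i \sqrt{62}$ ($E{\left(K,f \right)} = \sqrt{-70 + 8} = \sqrt{-62} = i \sqrt{62}$)
$\frac{-88 + E{\left(-18,-7 \right)}}{-69 - 279} = \frac{-88 + i \sqrt{62}}{-69 - 279} = \frac{-88 + i \sqrt{62}}{-348} = \left(-88 + i \sqrt{62}\right) \left(- \frac{1}{348}\right) = \frac{22}{87} - \frac{i \sqrt{62}}{348}$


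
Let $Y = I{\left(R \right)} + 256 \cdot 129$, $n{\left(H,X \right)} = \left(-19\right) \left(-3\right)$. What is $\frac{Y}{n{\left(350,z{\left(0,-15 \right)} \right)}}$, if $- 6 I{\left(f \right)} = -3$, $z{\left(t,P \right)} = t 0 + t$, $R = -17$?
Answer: $\frac{66049}{114} \approx 579.38$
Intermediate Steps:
$z{\left(t,P \right)} = t$ ($z{\left(t,P \right)} = 0 + t = t$)
$I{\left(f \right)} = \frac{1}{2}$ ($I{\left(f \right)} = \left(- \frac{1}{6}\right) \left(-3\right) = \frac{1}{2}$)
$n{\left(H,X \right)} = 57$
$Y = \frac{66049}{2}$ ($Y = \frac{1}{2} + 256 \cdot 129 = \frac{1}{2} + 33024 = \frac{66049}{2} \approx 33025.0$)
$\frac{Y}{n{\left(350,z{\left(0,-15 \right)} \right)}} = \frac{66049}{2 \cdot 57} = \frac{66049}{2} \cdot \frac{1}{57} = \frac{66049}{114}$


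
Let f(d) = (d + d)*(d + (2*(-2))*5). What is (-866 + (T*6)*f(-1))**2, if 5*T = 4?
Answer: 11035684/25 ≈ 4.4143e+5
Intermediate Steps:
T = 4/5 (T = (1/5)*4 = 4/5 ≈ 0.80000)
f(d) = 2*d*(-20 + d) (f(d) = (2*d)*(d - 4*5) = (2*d)*(d - 20) = (2*d)*(-20 + d) = 2*d*(-20 + d))
(-866 + (T*6)*f(-1))**2 = (-866 + ((4/5)*6)*(2*(-1)*(-20 - 1)))**2 = (-866 + 24*(2*(-1)*(-21))/5)**2 = (-866 + (24/5)*42)**2 = (-866 + 1008/5)**2 = (-3322/5)**2 = 11035684/25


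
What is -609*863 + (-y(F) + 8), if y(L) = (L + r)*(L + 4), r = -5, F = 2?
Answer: -525541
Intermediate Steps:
y(L) = (-5 + L)*(4 + L) (y(L) = (L - 5)*(L + 4) = (-5 + L)*(4 + L))
-609*863 + (-y(F) + 8) = -609*863 + (-(-20 + 2² - 1*2) + 8) = -525567 + (-(-20 + 4 - 2) + 8) = -525567 + (-1*(-18) + 8) = -525567 + (18 + 8) = -525567 + 26 = -525541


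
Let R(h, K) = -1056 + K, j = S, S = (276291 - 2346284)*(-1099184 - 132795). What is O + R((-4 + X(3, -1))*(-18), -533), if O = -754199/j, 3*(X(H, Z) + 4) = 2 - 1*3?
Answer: -4052248583621782/2550187906147 ≈ -1589.0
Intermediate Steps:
S = 2550187906147 (S = -2069993*(-1231979) = 2550187906147)
j = 2550187906147
X(H, Z) = -13/3 (X(H, Z) = -4 + (2 - 1*3)/3 = -4 + (2 - 3)/3 = -4 + (1/3)*(-1) = -4 - 1/3 = -13/3)
O = -754199/2550187906147 ≈ -2.9574e-7
O + R((-4 + X(3, -1))*(-18), -533) = -754199/2550187906147 + (-1056 - 533) = -754199/2550187906147 - 1589 = -4052248583621782/2550187906147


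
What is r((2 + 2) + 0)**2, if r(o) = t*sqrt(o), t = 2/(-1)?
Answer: 16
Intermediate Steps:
t = -2 (t = 2*(-1) = -2)
r(o) = -2*sqrt(o)
r((2 + 2) + 0)**2 = (-2*sqrt((2 + 2) + 0))**2 = (-2*sqrt(4 + 0))**2 = (-2*sqrt(4))**2 = (-2*2)**2 = (-4)**2 = 16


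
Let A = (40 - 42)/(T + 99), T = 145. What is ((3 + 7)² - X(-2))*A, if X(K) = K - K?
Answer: -50/61 ≈ -0.81967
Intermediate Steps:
X(K) = 0
A = -1/122 (A = (40 - 42)/(145 + 99) = -2/244 = -2*1/244 = -1/122 ≈ -0.0081967)
((3 + 7)² - X(-2))*A = ((3 + 7)² - 1*0)*(-1/122) = (10² + 0)*(-1/122) = (100 + 0)*(-1/122) = 100*(-1/122) = -50/61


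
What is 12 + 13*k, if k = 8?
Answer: 116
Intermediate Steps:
12 + 13*k = 12 + 13*8 = 12 + 104 = 116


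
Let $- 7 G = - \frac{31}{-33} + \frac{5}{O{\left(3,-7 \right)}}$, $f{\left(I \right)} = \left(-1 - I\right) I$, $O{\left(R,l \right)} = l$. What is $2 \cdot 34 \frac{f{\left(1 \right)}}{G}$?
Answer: $\frac{54978}{13} \approx 4229.1$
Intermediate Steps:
$f{\left(I \right)} = I \left(-1 - I\right)$
$G = - \frac{52}{1617}$ ($G = - \frac{- \frac{31}{-33} + \frac{5}{-7}}{7} = - \frac{\left(-31\right) \left(- \frac{1}{33}\right) + 5 \left(- \frac{1}{7}\right)}{7} = - \frac{\frac{31}{33} - \frac{5}{7}}{7} = \left(- \frac{1}{7}\right) \frac{52}{231} = - \frac{52}{1617} \approx -0.032158$)
$2 \cdot 34 \frac{f{\left(1 \right)}}{G} = 2 \cdot 34 \frac{\left(-1\right) 1 \left(1 + 1\right)}{- \frac{52}{1617}} = 68 \left(-1\right) 1 \cdot 2 \left(- \frac{1617}{52}\right) = 68 \left(\left(-2\right) \left(- \frac{1617}{52}\right)\right) = 68 \cdot \frac{1617}{26} = \frac{54978}{13}$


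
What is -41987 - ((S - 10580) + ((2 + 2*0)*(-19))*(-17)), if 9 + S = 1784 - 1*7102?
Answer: -26726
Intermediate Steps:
S = -5327 (S = -9 + (1784 - 1*7102) = -9 + (1784 - 7102) = -9 - 5318 = -5327)
-41987 - ((S - 10580) + ((2 + 2*0)*(-19))*(-17)) = -41987 - ((-5327 - 10580) + ((2 + 2*0)*(-19))*(-17)) = -41987 - (-15907 + ((2 + 0)*(-19))*(-17)) = -41987 - (-15907 + (2*(-19))*(-17)) = -41987 - (-15907 - 38*(-17)) = -41987 - (-15907 + 646) = -41987 - 1*(-15261) = -41987 + 15261 = -26726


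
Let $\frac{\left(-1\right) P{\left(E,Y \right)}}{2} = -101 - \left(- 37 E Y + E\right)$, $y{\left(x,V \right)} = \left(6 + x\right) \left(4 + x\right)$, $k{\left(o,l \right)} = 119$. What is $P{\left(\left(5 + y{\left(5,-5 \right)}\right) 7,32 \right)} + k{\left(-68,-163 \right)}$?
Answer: $-1722127$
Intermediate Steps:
$y{\left(x,V \right)} = \left(4 + x\right) \left(6 + x\right)$
$P{\left(E,Y \right)} = 202 + 2 E - 74 E Y$ ($P{\left(E,Y \right)} = - 2 \left(-101 - \left(- 37 E Y + E\right)\right) = - 2 \left(-101 - \left(E - 37 E Y\right)\right) = - 2 \left(-101 + \left(- E + 37 E Y\right)\right) = - 2 \left(-101 - E + 37 E Y\right) = 202 + 2 E - 74 E Y$)
$P{\left(\left(5 + y{\left(5,-5 \right)}\right) 7,32 \right)} + k{\left(-68,-163 \right)} = \left(202 + 2 \left(5 + \left(24 + 5^{2} + 10 \cdot 5\right)\right) 7 - 74 \left(5 + \left(24 + 5^{2} + 10 \cdot 5\right)\right) 7 \cdot 32\right) + 119 = \left(202 + 2 \left(5 + \left(24 + 25 + 50\right)\right) 7 - 74 \left(5 + \left(24 + 25 + 50\right)\right) 7 \cdot 32\right) + 119 = \left(202 + 2 \left(5 + 99\right) 7 - 74 \left(5 + 99\right) 7 \cdot 32\right) + 119 = \left(202 + 2 \cdot 104 \cdot 7 - 74 \cdot 104 \cdot 7 \cdot 32\right) + 119 = \left(202 + 2 \cdot 728 - 53872 \cdot 32\right) + 119 = \left(202 + 1456 - 1723904\right) + 119 = -1722246 + 119 = -1722127$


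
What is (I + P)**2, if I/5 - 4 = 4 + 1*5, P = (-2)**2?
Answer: 4761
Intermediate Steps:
P = 4
I = 65 (I = 20 + 5*(4 + 1*5) = 20 + 5*(4 + 5) = 20 + 5*9 = 20 + 45 = 65)
(I + P)**2 = (65 + 4)**2 = 69**2 = 4761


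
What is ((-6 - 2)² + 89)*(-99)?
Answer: -15147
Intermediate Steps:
((-6 - 2)² + 89)*(-99) = ((-8)² + 89)*(-99) = (64 + 89)*(-99) = 153*(-99) = -15147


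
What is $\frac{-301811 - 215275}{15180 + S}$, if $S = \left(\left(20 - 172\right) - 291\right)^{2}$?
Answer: $- \frac{517086}{211429} \approx -2.4457$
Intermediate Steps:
$S = 196249$ ($S = \left(-152 - 291\right)^{2} = \left(-443\right)^{2} = 196249$)
$\frac{-301811 - 215275}{15180 + S} = \frac{-301811 - 215275}{15180 + 196249} = - \frac{517086}{211429}$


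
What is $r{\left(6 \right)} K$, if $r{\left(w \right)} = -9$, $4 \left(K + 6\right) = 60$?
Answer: $-81$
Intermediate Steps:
$K = 9$ ($K = -6 + \frac{1}{4} \cdot 60 = -6 + 15 = 9$)
$r{\left(6 \right)} K = \left(-9\right) 9 = -81$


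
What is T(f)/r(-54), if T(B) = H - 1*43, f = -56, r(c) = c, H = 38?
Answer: 5/54 ≈ 0.092593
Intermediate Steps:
T(B) = -5 (T(B) = 38 - 1*43 = 38 - 43 = -5)
T(f)/r(-54) = -5/(-54) = -5*(-1/54) = 5/54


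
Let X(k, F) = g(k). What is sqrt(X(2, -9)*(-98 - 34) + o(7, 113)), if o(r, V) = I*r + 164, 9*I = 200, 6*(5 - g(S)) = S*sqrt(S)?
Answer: 2*sqrt(-766 + 99*sqrt(2))/3 ≈ 16.68*I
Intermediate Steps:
g(S) = 5 - S**(3/2)/6 (g(S) = 5 - S*sqrt(S)/6 = 5 - S**(3/2)/6)
X(k, F) = 5 - k**(3/2)/6
I = 200/9 (I = (1/9)*200 = 200/9 ≈ 22.222)
o(r, V) = 164 + 200*r/9 (o(r, V) = 200*r/9 + 164 = 164 + 200*r/9)
sqrt(X(2, -9)*(-98 - 34) + o(7, 113)) = sqrt((5 - sqrt(2)/3)*(-98 - 34) + (164 + (200/9)*7)) = sqrt((5 - sqrt(2)/3)*(-132) + (164 + 1400/9)) = sqrt((5 - sqrt(2)/3)*(-132) + 2876/9) = sqrt((-660 + 44*sqrt(2)) + 2876/9) = sqrt(-3064/9 + 44*sqrt(2))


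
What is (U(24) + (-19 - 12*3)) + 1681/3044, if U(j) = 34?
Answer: -62243/3044 ≈ -20.448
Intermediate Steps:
(U(24) + (-19 - 12*3)) + 1681/3044 = (34 + (-19 - 12*3)) + 1681/3044 = (34 + (-19 - 6*6)) + 1681*(1/3044) = (34 + (-19 - 36)) + 1681/3044 = (34 - 55) + 1681/3044 = -21 + 1681/3044 = -62243/3044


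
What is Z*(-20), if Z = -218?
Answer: 4360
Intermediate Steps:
Z*(-20) = -218*(-20) = 4360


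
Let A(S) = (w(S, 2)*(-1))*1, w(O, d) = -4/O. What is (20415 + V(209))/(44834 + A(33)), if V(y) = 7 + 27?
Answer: 674817/1479526 ≈ 0.45610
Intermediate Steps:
V(y) = 34
A(S) = 4/S (A(S) = (-4/S*(-1))*1 = (4/S)*1 = 4/S)
(20415 + V(209))/(44834 + A(33)) = (20415 + 34)/(44834 + 4/33) = 20449/(44834 + 4*(1/33)) = 20449/(44834 + 4/33) = 20449/(1479526/33) = 20449*(33/1479526) = 674817/1479526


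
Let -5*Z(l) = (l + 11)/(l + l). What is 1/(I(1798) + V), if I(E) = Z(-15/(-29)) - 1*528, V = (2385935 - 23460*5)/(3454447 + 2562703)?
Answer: -18051450/9564554257 ≈ -0.0018873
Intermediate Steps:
Z(l) = -(11 + l)/(10*l) (Z(l) = -(l + 11)/(5*(l + l)) = -(11 + l)/(5*(2*l)) = -(11 + l)*1/(2*l)/5 = -(11 + l)/(10*l))
V = 453727/1203430 (V = (2385935 - 117300)/6017150 = 2268635*(1/6017150) = 453727/1203430 ≈ 0.37703)
I(E) = -39767/75 (I(E) = (-11 - (-15)/(-29))/(10*((-15/(-29)))) - 1*528 = (-11 - (-15)*(-1)/29)/(10*((-15*(-1/29)))) - 528 = (-11 - 1*15/29)/(10*(15/29)) - 528 = (⅒)*(29/15)*(-11 - 15/29) - 528 = (⅒)*(29/15)*(-334/29) - 528 = -167/75 - 528 = -39767/75)
1/(I(1798) + V) = 1/(-39767/75 + 453727/1203430) = 1/(-9564554257/18051450) = -18051450/9564554257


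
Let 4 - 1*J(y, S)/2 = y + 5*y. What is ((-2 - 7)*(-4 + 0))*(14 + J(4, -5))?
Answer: -936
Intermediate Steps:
J(y, S) = 8 - 12*y (J(y, S) = 8 - 2*(y + 5*y) = 8 - 12*y)
((-2 - 7)*(-4 + 0))*(14 + J(4, -5)) = ((-2 - 7)*(-4 + 0))*(14 + (8 - 12*4)) = (-9*(-4))*(14 + (8 - 48)) = 36*(14 - 40) = 36*(-26) = -936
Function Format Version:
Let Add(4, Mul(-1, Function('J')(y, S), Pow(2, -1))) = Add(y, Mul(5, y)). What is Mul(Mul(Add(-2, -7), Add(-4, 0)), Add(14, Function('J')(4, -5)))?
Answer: -936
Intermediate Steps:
Function('J')(y, S) = Add(8, Mul(-12, y)) (Function('J')(y, S) = Add(8, Mul(-2, Add(y, Mul(5, y)))) = Add(8, Mul(-2, Mul(6, y))) = Add(8, Mul(-12, y)))
Mul(Mul(Add(-2, -7), Add(-4, 0)), Add(14, Function('J')(4, -5))) = Mul(Mul(Add(-2, -7), Add(-4, 0)), Add(14, Add(8, Mul(-12, 4)))) = Mul(Mul(-9, -4), Add(14, Add(8, -48))) = Mul(36, Add(14, -40)) = Mul(36, -26) = -936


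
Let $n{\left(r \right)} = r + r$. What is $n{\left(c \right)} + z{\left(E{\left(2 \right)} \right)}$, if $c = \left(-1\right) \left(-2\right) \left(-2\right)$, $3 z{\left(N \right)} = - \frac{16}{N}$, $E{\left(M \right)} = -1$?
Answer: $- \frac{8}{3} \approx -2.6667$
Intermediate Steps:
$z{\left(N \right)} = - \frac{16}{3 N}$ ($z{\left(N \right)} = \frac{\left(-16\right) \frac{1}{N}}{3} = - \frac{16}{3 N}$)
$c = -4$ ($c = 2 \left(-2\right) = -4$)
$n{\left(r \right)} = 2 r$
$n{\left(c \right)} + z{\left(E{\left(2 \right)} \right)} = 2 \left(-4\right) - \frac{16}{3 \left(-1\right)} = -8 - - \frac{16}{3} = -8 + \frac{16}{3} = - \frac{8}{3}$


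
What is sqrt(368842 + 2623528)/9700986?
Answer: sqrt(2992370)/9700986 ≈ 0.00017832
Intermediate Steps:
sqrt(368842 + 2623528)/9700986 = sqrt(2992370)*(1/9700986) = sqrt(2992370)/9700986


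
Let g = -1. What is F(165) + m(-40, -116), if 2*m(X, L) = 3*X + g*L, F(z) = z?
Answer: 163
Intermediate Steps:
m(X, L) = -L/2 + 3*X/2 (m(X, L) = (3*X - L)/2 = (-L + 3*X)/2 = -L/2 + 3*X/2)
F(165) + m(-40, -116) = 165 + (-½*(-116) + (3/2)*(-40)) = 165 + (58 - 60) = 165 - 2 = 163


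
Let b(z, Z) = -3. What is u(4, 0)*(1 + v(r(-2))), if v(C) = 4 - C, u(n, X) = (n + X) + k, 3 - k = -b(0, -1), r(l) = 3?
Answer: 8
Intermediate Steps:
k = 0 (k = 3 - (-1)*(-3) = 3 - 1*3 = 3 - 3 = 0)
u(n, X) = X + n (u(n, X) = (n + X) + 0 = (X + n) + 0 = X + n)
u(4, 0)*(1 + v(r(-2))) = (0 + 4)*(1 + (4 - 1*3)) = 4*(1 + (4 - 3)) = 4*(1 + 1) = 4*2 = 8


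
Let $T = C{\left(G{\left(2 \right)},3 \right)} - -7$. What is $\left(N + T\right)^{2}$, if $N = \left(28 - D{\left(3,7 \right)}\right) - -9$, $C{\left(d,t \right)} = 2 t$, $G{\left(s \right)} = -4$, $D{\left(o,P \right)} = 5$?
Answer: $2025$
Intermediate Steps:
$T = 13$ ($T = 2 \cdot 3 - -7 = 6 + 7 = 13$)
$N = 32$ ($N = \left(28 - 5\right) - -9 = \left(28 - 5\right) + \left(-4 + 13\right) = 23 + 9 = 32$)
$\left(N + T\right)^{2} = \left(32 + 13\right)^{2} = 45^{2} = 2025$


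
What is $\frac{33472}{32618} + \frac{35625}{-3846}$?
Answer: $- \frac{172213823}{20908138} \approx -8.2367$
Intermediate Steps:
$\frac{33472}{32618} + \frac{35625}{-3846} = 33472 \cdot \frac{1}{32618} + 35625 \left(- \frac{1}{3846}\right) = \frac{16736}{16309} - \frac{11875}{1282} = - \frac{172213823}{20908138}$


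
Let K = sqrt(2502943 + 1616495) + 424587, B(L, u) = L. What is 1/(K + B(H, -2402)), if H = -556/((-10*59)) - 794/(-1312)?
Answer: 15900837029914960/6751159026539650377529 - 37449990400*sqrt(4119438)/6751159026539650377529 ≈ 2.3440e-6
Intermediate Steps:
H = 299483/193520 (H = -556/(-590) - 794*(-1/1312) = -556*(-1/590) + 397/656 = 278/295 + 397/656 = 299483/193520 ≈ 1.5476)
K = 424587 + sqrt(4119438) (K = sqrt(4119438) + 424587 = 424587 + sqrt(4119438) ≈ 4.2662e+5)
1/(K + B(H, -2402)) = 1/((424587 + sqrt(4119438)) + 299483/193520) = 1/(82166375723/193520 + sqrt(4119438))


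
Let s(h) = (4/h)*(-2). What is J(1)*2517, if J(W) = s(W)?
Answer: -20136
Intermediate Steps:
s(h) = -8/h
J(W) = -8/W
J(1)*2517 = -8/1*2517 = -8*1*2517 = -8*2517 = -20136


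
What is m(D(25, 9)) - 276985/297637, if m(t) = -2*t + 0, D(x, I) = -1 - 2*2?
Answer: 2699385/297637 ≈ 9.0694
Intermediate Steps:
D(x, I) = -5 (D(x, I) = -1 - 4 = -5)
m(t) = -2*t
m(D(25, 9)) - 276985/297637 = -2*(-5) - 276985/297637 = 10 - 276985*1/297637 = 10 - 276985/297637 = 2699385/297637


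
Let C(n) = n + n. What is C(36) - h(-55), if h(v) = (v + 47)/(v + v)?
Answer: 3956/55 ≈ 71.927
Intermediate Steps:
h(v) = (47 + v)/(2*v) (h(v) = (47 + v)/((2*v)) = (47 + v)*(1/(2*v)) = (47 + v)/(2*v))
C(n) = 2*n
C(36) - h(-55) = 2*36 - (47 - 55)/(2*(-55)) = 72 - (-1)*(-8)/(2*55) = 72 - 1*4/55 = 72 - 4/55 = 3956/55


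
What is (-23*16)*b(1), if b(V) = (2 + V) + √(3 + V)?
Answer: -1840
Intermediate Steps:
b(V) = 2 + V + √(3 + V)
(-23*16)*b(1) = (-23*16)*(2 + 1 + √(3 + 1)) = -368*(2 + 1 + √4) = -368*(2 + 1 + 2) = -368*5 = -1840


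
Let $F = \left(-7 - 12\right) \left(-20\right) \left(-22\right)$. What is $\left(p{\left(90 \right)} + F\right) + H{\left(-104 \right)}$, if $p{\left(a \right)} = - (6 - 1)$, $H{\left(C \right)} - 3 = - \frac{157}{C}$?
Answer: $- \frac{869491}{104} \approx -8360.5$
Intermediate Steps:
$H{\left(C \right)} = 3 - \frac{157}{C}$
$p{\left(a \right)} = -5$ ($p{\left(a \right)} = \left(-1\right) 5 = -5$)
$F = -8360$ ($F = \left(-7 - 12\right) \left(-20\right) \left(-22\right) = \left(-19\right) \left(-20\right) \left(-22\right) = 380 \left(-22\right) = -8360$)
$\left(p{\left(90 \right)} + F\right) + H{\left(-104 \right)} = \left(-5 - 8360\right) + \left(3 - \frac{157}{-104}\right) = -8365 + \left(3 - - \frac{157}{104}\right) = -8365 + \left(3 + \frac{157}{104}\right) = -8365 + \frac{469}{104} = - \frac{869491}{104}$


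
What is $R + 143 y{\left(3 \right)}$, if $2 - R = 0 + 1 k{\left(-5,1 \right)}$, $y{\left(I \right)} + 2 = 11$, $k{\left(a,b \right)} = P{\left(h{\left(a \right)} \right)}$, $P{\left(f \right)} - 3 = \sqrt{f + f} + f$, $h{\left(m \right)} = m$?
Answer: $1291 - i \sqrt{10} \approx 1291.0 - 3.1623 i$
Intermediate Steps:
$P{\left(f \right)} = 3 + f + \sqrt{2} \sqrt{f}$ ($P{\left(f \right)} = 3 + \left(\sqrt{f + f} + f\right) = 3 + \left(\sqrt{2 f} + f\right) = 3 + \left(\sqrt{2} \sqrt{f} + f\right) = 3 + \left(f + \sqrt{2} \sqrt{f}\right) = 3 + f + \sqrt{2} \sqrt{f}$)
$k{\left(a,b \right)} = 3 + a + \sqrt{2} \sqrt{a}$
$y{\left(I \right)} = 9$ ($y{\left(I \right)} = -2 + 11 = 9$)
$R = 4 - i \sqrt{10}$ ($R = 2 - \left(0 + 1 \left(3 - 5 + \sqrt{2} \sqrt{-5}\right)\right) = 2 - \left(0 + 1 \left(3 - 5 + \sqrt{2} i \sqrt{5}\right)\right) = 2 - \left(0 + 1 \left(3 - 5 + i \sqrt{10}\right)\right) = 2 - \left(0 + 1 \left(-2 + i \sqrt{10}\right)\right) = 2 - \left(0 - \left(2 - i \sqrt{10}\right)\right) = 2 - \left(-2 + i \sqrt{10}\right) = 2 + \left(2 - i \sqrt{10}\right) = 4 - i \sqrt{10} \approx 4.0 - 3.1623 i$)
$R + 143 y{\left(3 \right)} = \left(4 - i \sqrt{10}\right) + 143 \cdot 9 = \left(4 - i \sqrt{10}\right) + 1287 = 1291 - i \sqrt{10}$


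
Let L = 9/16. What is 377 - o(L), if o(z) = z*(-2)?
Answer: 3025/8 ≈ 378.13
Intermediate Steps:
L = 9/16 (L = 9*(1/16) = 9/16 ≈ 0.56250)
o(z) = -2*z
377 - o(L) = 377 - (-2)*9/16 = 377 - 1*(-9/8) = 377 + 9/8 = 3025/8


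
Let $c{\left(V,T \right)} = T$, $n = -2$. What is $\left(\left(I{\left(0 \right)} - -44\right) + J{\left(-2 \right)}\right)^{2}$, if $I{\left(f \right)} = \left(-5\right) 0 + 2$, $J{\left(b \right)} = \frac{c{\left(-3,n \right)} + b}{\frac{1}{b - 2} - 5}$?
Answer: $\frac{964324}{441} \approx 2186.7$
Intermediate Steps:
$J{\left(b \right)} = \frac{-2 + b}{-5 + \frac{1}{-2 + b}}$ ($J{\left(b \right)} = \frac{-2 + b}{\frac{1}{b - 2} - 5} = \frac{-2 + b}{\frac{1}{-2 + b} - 5} = \frac{-2 + b}{-5 + \frac{1}{-2 + b}}$)
$I{\left(f \right)} = 2$ ($I{\left(f \right)} = 0 + 2 = 2$)
$\left(\left(I{\left(0 \right)} - -44\right) + J{\left(-2 \right)}\right)^{2} = \left(\left(2 - -44\right) + \frac{-4 - \left(-2\right)^{2} + 4 \left(-2\right)}{-11 + 5 \left(-2\right)}\right)^{2} = \left(\left(2 + 44\right) + \frac{-4 - 4 - 8}{-11 - 10}\right)^{2} = \left(46 + \frac{-4 - 4 - 8}{-21}\right)^{2} = \left(46 - - \frac{16}{21}\right)^{2} = \left(46 + \frac{16}{21}\right)^{2} = \left(\frac{982}{21}\right)^{2} = \frac{964324}{441}$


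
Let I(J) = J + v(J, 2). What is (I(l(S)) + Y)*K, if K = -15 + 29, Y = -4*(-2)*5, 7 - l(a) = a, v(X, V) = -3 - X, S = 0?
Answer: 518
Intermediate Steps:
l(a) = 7 - a
Y = 40 (Y = 8*5 = 40)
K = 14
I(J) = -3 (I(J) = J + (-3 - J) = -3)
(I(l(S)) + Y)*K = (-3 + 40)*14 = 37*14 = 518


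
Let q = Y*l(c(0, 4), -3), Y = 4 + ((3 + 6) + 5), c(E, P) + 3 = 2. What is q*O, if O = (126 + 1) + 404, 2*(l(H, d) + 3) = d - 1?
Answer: -47790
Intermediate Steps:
c(E, P) = -1 (c(E, P) = -3 + 2 = -1)
l(H, d) = -7/2 + d/2 (l(H, d) = -3 + (d - 1)/2 = -3 + (-1 + d)/2 = -3 + (-½ + d/2) = -7/2 + d/2)
Y = 18 (Y = 4 + (9 + 5) = 4 + 14 = 18)
q = -90 (q = 18*(-7/2 + (½)*(-3)) = 18*(-7/2 - 3/2) = 18*(-5) = -90)
O = 531 (O = 127 + 404 = 531)
q*O = -90*531 = -47790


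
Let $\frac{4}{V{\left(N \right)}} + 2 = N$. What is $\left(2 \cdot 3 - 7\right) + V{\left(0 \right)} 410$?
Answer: $-821$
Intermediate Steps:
$V{\left(N \right)} = \frac{4}{-2 + N}$
$\left(2 \cdot 3 - 7\right) + V{\left(0 \right)} 410 = \left(2 \cdot 3 - 7\right) + \frac{4}{-2 + 0} \cdot 410 = \left(6 - 7\right) + \frac{4}{-2} \cdot 410 = -1 + 4 \left(- \frac{1}{2}\right) 410 = -1 - 820 = -821$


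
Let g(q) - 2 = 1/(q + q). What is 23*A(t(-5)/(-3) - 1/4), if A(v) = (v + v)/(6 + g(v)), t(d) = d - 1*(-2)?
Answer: 207/52 ≈ 3.9808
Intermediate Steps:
t(d) = 2 + d (t(d) = d + 2 = 2 + d)
g(q) = 2 + 1/(2*q) (g(q) = 2 + 1/(q + q) = 2 + 1/(2*q))
A(v) = 2*v/(8 + 1/(2*v)) (A(v) = (v + v)/(6 + (2 + 1/(2*v))) = (2*v)/(8 + 1/(2*v)) = 2*v/(8 + 1/(2*v)))
23*A(t(-5)/(-3) - 1/4) = 23*(4*((2 - 5)/(-3) - 1/4)**2/(1 + 16*((2 - 5)/(-3) - 1/4))) = 23*(4*(-3*(-1/3) - 1*1/4)**2/(1 + 16*(-3*(-1/3) - 1*1/4))) = 23*(4*(1 - 1/4)**2/(1 + 16*(1 - 1/4))) = 23*(4*(3/4)**2/(1 + 16*(3/4))) = 23*(4*(9/16)/(1 + 12)) = 23*(4*(9/16)/13) = 23*(4*(9/16)*(1/13)) = 23*(9/52) = 207/52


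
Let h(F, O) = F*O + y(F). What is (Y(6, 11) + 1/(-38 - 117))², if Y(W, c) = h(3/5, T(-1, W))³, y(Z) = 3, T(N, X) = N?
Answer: 2866852849/15015625 ≈ 190.92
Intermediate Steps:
h(F, O) = 3 + F*O (h(F, O) = F*O + 3 = 3 + F*O)
Y(W, c) = 1728/125 (Y(W, c) = (3 + (3/5)*(-1))³ = (3 + (3*(⅕))*(-1))³ = (3 + (⅗)*(-1))³ = (3 - ⅗)³ = (12/5)³ = 1728/125)
(Y(6, 11) + 1/(-38 - 117))² = (1728/125 + 1/(-38 - 117))² = (1728/125 + 1/(-155))² = (1728/125 - 1/155)² = (53543/3875)² = 2866852849/15015625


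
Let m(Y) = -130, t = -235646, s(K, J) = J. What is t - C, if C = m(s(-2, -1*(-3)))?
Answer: -235516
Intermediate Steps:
C = -130
t - C = -235646 - 1*(-130) = -235646 + 130 = -235516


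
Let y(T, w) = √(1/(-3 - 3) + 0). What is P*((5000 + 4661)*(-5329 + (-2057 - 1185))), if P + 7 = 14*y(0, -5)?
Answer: 579631017 - 193210339*I*√6 ≈ 5.7963e+8 - 4.7327e+8*I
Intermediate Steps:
y(T, w) = I*√6/6 (y(T, w) = √(1/(-6) + 0) = √(-⅙ + 0) = √(-⅙) = I*√6/6)
P = -7 + 7*I*√6/3 (P = -7 + 14*(I*√6/6) = -7 + 7*I*√6/3 ≈ -7.0 + 5.7155*I)
P*((5000 + 4661)*(-5329 + (-2057 - 1185))) = (-7 + 7*I*√6/3)*((5000 + 4661)*(-5329 + (-2057 - 1185))) = (-7 + 7*I*√6/3)*(9661*(-5329 - 3242)) = (-7 + 7*I*√6/3)*(9661*(-8571)) = (-7 + 7*I*√6/3)*(-82804431) = 579631017 - 193210339*I*√6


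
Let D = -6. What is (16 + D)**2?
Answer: 100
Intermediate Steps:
(16 + D)**2 = (16 - 6)**2 = 10**2 = 100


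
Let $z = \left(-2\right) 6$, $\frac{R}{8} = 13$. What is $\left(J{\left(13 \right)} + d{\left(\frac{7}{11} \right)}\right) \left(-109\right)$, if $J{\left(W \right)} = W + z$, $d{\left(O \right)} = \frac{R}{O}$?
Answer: $- \frac{125459}{7} \approx -17923.0$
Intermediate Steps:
$R = 104$ ($R = 8 \cdot 13 = 104$)
$d{\left(O \right)} = \frac{104}{O}$
$z = -12$
$J{\left(W \right)} = -12 + W$ ($J{\left(W \right)} = W - 12 = -12 + W$)
$\left(J{\left(13 \right)} + d{\left(\frac{7}{11} \right)}\right) \left(-109\right) = \left(\left(-12 + 13\right) + \frac{104}{7 \cdot \frac{1}{11}}\right) \left(-109\right) = \left(1 + \frac{104}{7 \cdot \frac{1}{11}}\right) \left(-109\right) = \left(1 + \frac{104}{\frac{7}{11}}\right) \left(-109\right) = \left(1 + 104 \cdot \frac{11}{7}\right) \left(-109\right) = \left(1 + \frac{1144}{7}\right) \left(-109\right) = \frac{1151}{7} \left(-109\right) = - \frac{125459}{7}$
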